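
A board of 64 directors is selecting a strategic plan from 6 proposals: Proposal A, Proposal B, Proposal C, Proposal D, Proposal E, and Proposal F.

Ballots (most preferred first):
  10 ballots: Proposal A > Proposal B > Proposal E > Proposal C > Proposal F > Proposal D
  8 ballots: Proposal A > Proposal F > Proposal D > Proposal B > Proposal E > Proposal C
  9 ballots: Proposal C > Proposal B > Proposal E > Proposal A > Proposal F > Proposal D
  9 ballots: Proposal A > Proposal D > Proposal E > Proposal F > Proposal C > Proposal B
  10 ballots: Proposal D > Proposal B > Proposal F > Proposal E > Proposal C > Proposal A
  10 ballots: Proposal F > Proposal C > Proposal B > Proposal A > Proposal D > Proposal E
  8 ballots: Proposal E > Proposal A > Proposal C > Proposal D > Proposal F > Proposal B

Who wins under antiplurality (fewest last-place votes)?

Last-place votes: Proposal A 10, Proposal B 17, Proposal C 8, Proposal D 19, Proposal E 10, Proposal F 0.

Proposal F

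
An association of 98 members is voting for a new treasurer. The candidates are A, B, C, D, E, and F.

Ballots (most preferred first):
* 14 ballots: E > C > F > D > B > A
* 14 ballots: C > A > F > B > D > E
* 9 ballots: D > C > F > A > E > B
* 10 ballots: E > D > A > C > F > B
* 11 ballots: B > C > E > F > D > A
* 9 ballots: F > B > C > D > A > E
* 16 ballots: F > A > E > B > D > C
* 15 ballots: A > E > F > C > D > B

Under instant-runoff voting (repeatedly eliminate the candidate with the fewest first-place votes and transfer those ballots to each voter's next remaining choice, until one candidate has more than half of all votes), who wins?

Round 1: A 15, B 11, C 14, D 9, E 24, F 25. D eliminated.
Round 2: A 15, B 11, C 23, E 24, F 25. B eliminated.
Round 3: A 15, C 34, E 24, F 25. A eliminated.
Round 4: C 34, E 39, F 25. F eliminated.
Round 5: C 43, E 55. E has a majority (≥50).

E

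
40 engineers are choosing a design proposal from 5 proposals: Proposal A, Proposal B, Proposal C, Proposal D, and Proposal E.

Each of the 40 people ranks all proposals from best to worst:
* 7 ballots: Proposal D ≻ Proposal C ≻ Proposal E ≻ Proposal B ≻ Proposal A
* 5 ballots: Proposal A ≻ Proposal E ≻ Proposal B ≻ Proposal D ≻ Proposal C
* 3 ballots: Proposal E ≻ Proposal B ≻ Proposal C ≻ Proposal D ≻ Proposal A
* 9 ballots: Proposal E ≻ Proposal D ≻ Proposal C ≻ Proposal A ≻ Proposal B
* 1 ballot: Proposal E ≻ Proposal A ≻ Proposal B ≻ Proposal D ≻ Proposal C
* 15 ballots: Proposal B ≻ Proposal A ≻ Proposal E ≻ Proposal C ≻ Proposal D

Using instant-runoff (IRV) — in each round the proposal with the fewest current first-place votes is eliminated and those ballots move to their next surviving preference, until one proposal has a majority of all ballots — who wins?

Round 1: Proposal A 5, Proposal B 15, Proposal C 0, Proposal D 7, Proposal E 13. Proposal C eliminated.
Round 2: Proposal A 5, Proposal B 15, Proposal D 7, Proposal E 13. Proposal A eliminated.
Round 3: Proposal B 15, Proposal D 7, Proposal E 18. Proposal D eliminated.
Round 4: Proposal B 15, Proposal E 25. Proposal E has a majority (≥21).

Proposal E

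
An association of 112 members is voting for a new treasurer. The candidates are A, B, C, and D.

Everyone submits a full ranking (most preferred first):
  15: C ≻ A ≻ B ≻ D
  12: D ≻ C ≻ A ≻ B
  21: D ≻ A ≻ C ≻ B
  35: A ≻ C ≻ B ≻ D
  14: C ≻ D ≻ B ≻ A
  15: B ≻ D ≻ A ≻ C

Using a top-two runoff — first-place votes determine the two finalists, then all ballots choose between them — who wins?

Round 1 first-place votes: A 35, B 15, C 29, D 33. A and D advance.
Runoff: A is ranked above D on 50 ballots, D above A on 62.

D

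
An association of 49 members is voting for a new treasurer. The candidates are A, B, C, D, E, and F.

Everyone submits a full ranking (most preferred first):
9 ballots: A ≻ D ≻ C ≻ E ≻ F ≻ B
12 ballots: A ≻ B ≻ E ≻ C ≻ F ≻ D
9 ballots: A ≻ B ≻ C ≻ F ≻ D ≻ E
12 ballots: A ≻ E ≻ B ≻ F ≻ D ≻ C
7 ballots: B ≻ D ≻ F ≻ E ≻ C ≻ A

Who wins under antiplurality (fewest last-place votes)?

F

Last-place votes: A 7, B 9, C 12, D 12, E 9, F 0.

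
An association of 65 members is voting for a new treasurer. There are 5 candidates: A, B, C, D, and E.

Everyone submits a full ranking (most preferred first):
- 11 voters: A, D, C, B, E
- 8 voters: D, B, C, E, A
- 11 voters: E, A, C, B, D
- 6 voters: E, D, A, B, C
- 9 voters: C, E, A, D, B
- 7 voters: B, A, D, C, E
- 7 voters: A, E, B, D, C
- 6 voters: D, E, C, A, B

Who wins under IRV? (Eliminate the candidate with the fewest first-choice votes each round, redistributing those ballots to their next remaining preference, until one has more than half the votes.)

Round 1: A 18, B 7, C 9, D 14, E 17. B eliminated.
Round 2: A 25, C 9, D 14, E 17. C eliminated.
Round 3: A 25, D 14, E 26. D eliminated.
Round 4: A 25, E 40. E has a majority (≥33).

E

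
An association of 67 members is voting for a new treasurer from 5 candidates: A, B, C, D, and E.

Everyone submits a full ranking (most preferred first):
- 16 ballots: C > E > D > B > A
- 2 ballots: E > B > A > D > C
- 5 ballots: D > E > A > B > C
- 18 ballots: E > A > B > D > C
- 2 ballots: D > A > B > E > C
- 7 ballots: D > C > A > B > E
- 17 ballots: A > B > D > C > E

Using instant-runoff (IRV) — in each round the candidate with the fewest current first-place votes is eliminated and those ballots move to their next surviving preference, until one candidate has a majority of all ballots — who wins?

Round 1: A 17, B 0, C 16, D 14, E 20. B eliminated.
Round 2: A 17, C 16, D 14, E 20. D eliminated.
Round 3: A 19, C 23, E 25. A eliminated.
Round 4: C 40, E 27. C has a majority (≥34).

C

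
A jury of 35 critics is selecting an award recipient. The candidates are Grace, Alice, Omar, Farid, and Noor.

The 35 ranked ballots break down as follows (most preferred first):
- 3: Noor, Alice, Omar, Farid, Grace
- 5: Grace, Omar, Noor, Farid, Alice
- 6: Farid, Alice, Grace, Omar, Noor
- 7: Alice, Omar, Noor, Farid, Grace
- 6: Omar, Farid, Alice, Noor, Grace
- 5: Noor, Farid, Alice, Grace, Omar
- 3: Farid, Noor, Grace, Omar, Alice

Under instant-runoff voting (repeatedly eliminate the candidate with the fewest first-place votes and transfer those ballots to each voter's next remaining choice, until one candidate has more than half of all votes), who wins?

Omar

Round 1: Grace 5, Alice 7, Omar 6, Farid 9, Noor 8. Grace eliminated.
Round 2: Alice 7, Omar 11, Farid 9, Noor 8. Alice eliminated.
Round 3: Omar 18, Farid 9, Noor 8. Omar has a majority (≥18).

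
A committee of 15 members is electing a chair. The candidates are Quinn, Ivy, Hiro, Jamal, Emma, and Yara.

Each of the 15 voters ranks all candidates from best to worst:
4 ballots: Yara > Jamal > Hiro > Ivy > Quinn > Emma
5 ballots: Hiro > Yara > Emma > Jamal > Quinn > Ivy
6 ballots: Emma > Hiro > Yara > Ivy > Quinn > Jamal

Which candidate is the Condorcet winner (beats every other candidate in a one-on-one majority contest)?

Hiro

Hiro vs Quinn: 15–0
Hiro vs Ivy: 15–0
Hiro vs Jamal: 11–4
Hiro vs Emma: 9–6
Hiro vs Yara: 11–4
Hiro beats every other candidate.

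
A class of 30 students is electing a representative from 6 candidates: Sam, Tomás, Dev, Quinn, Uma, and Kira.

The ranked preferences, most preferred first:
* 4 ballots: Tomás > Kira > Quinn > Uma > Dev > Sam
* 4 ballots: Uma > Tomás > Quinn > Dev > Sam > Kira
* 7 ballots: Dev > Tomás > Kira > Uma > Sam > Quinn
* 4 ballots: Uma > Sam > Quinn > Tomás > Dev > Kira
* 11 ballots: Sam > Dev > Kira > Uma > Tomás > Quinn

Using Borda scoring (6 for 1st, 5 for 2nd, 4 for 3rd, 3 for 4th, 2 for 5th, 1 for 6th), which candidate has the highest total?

Sam: 4×1 + 4×2 + 7×2 + 4×5 + 11×6 = 112
Tomás: 4×6 + 4×5 + 7×5 + 4×3 + 11×2 = 113
Dev: 4×2 + 4×3 + 7×6 + 4×2 + 11×5 = 125
Quinn: 4×4 + 4×4 + 7×1 + 4×4 + 11×1 = 66
Uma: 4×3 + 4×6 + 7×3 + 4×6 + 11×3 = 114
Kira: 4×5 + 4×1 + 7×4 + 4×1 + 11×4 = 100

Dev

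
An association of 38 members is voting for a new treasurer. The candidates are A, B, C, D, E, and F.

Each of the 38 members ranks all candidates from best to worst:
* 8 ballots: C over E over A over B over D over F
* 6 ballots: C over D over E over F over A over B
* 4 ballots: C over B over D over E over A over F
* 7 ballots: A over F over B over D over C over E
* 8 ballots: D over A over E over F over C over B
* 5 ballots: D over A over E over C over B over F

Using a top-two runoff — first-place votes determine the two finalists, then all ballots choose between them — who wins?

Round 1 first-place votes: A 7, B 0, C 18, D 13, E 0, F 0. C and D advance.
Runoff: C is ranked above D on 18 ballots, D above C on 20.

D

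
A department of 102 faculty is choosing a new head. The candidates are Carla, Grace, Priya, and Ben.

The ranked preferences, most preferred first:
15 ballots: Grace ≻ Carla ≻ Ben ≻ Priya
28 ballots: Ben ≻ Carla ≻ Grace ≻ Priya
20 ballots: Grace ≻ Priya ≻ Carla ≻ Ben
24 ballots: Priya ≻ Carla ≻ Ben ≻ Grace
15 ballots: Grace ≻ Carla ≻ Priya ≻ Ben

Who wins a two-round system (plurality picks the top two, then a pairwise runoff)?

Ben

Round 1 first-place votes: Carla 0, Grace 50, Priya 24, Ben 28. Grace and Ben advance.
Runoff: Grace is ranked above Ben on 50 ballots, Ben above Grace on 52.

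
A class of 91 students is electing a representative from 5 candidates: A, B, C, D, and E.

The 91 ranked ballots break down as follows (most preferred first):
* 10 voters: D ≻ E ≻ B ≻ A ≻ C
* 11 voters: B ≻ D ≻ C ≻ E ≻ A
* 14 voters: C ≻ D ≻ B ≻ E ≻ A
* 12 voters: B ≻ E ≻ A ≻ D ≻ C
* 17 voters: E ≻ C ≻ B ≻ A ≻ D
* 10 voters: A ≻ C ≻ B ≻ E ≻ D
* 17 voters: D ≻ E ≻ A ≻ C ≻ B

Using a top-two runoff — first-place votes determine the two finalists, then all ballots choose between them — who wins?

B

Round 1 first-place votes: A 10, B 23, C 14, D 27, E 17. D and B advance.
Runoff: D is ranked above B on 41 ballots, B above D on 50.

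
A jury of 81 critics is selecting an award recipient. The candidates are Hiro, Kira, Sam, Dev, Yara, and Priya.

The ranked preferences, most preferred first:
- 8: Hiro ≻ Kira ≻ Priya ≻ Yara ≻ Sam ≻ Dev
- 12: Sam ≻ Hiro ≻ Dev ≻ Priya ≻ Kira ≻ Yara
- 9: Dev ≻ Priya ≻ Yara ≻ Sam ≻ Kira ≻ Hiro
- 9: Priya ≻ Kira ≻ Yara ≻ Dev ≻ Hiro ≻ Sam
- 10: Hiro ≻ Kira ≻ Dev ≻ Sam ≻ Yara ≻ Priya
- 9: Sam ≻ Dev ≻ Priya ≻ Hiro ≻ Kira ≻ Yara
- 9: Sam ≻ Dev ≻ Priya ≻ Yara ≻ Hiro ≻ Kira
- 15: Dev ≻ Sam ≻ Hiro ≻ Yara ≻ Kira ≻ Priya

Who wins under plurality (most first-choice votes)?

First-place votes: Hiro 18, Kira 0, Sam 30, Dev 24, Yara 0, Priya 9.

Sam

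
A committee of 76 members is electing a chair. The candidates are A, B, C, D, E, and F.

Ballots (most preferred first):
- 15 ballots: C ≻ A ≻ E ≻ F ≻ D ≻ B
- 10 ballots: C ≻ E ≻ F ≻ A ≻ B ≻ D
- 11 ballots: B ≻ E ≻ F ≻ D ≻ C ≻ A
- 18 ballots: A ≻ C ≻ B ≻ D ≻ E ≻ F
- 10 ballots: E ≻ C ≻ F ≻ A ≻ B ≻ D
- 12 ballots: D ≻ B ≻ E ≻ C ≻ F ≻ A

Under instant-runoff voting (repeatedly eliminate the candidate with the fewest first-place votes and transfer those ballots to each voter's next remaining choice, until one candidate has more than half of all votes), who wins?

Round 1: A 18, B 11, C 25, D 12, E 10, F 0. F eliminated.
Round 2: A 18, B 11, C 25, D 12, E 10. E eliminated.
Round 3: A 18, B 11, C 35, D 12. B eliminated.
Round 4: A 18, C 35, D 23. A eliminated.
Round 5: C 53, D 23. C has a majority (≥39).

C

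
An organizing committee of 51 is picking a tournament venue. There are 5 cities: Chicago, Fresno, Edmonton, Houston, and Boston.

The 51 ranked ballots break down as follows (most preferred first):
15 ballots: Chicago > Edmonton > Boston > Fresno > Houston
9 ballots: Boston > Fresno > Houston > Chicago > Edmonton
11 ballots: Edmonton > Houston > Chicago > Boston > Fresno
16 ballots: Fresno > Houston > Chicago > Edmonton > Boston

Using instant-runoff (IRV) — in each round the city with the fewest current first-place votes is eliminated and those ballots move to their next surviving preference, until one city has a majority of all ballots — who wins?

Round 1: Chicago 15, Fresno 16, Edmonton 11, Houston 0, Boston 9. Houston eliminated.
Round 2: Chicago 15, Fresno 16, Edmonton 11, Boston 9. Boston eliminated.
Round 3: Chicago 15, Fresno 25, Edmonton 11. Edmonton eliminated.
Round 4: Chicago 26, Fresno 25. Chicago has a majority (≥26).

Chicago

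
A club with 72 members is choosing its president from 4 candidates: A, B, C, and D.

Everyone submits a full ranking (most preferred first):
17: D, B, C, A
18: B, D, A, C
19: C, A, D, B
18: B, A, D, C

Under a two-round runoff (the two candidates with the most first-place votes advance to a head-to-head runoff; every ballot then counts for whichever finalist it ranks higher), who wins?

Round 1 first-place votes: A 0, B 36, C 19, D 17. B and C advance.
Runoff: B is ranked above C on 53 ballots, C above B on 19.

B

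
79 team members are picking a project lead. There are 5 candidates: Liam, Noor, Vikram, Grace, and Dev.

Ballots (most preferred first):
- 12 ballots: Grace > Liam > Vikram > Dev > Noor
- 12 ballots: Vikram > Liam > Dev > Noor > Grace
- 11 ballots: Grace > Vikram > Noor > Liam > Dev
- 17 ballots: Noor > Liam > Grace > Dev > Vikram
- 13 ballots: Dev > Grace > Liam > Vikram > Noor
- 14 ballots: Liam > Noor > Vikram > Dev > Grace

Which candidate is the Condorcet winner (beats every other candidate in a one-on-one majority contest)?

Liam vs Noor: 51–28
Liam vs Vikram: 56–23
Liam vs Grace: 43–36
Liam vs Dev: 66–13
Liam beats every other candidate.

Liam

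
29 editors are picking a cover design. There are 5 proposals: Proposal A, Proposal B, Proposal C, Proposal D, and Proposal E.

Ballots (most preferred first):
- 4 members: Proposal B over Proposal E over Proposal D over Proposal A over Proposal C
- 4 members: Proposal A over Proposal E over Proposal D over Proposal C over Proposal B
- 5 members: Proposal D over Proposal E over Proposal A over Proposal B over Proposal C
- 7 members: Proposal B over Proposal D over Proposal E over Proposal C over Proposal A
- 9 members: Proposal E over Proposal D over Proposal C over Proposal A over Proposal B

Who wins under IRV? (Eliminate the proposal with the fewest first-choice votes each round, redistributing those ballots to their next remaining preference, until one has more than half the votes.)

Round 1: Proposal A 4, Proposal B 11, Proposal C 0, Proposal D 5, Proposal E 9. Proposal C eliminated.
Round 2: Proposal A 4, Proposal B 11, Proposal D 5, Proposal E 9. Proposal A eliminated.
Round 3: Proposal B 11, Proposal D 5, Proposal E 13. Proposal D eliminated.
Round 4: Proposal B 11, Proposal E 18. Proposal E has a majority (≥15).

Proposal E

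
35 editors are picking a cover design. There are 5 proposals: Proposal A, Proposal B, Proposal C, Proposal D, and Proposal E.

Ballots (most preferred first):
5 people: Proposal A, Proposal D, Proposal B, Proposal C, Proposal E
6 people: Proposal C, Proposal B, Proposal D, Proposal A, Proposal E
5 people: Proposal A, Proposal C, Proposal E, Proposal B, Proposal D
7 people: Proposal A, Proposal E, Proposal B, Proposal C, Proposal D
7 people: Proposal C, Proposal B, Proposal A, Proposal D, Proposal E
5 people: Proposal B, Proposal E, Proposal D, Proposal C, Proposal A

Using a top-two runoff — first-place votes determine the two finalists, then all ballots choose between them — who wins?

Proposal C

Round 1 first-place votes: Proposal A 17, Proposal B 5, Proposal C 13, Proposal D 0, Proposal E 0. Proposal A and Proposal C advance.
Runoff: Proposal A is ranked above Proposal C on 17 ballots, Proposal C above Proposal A on 18.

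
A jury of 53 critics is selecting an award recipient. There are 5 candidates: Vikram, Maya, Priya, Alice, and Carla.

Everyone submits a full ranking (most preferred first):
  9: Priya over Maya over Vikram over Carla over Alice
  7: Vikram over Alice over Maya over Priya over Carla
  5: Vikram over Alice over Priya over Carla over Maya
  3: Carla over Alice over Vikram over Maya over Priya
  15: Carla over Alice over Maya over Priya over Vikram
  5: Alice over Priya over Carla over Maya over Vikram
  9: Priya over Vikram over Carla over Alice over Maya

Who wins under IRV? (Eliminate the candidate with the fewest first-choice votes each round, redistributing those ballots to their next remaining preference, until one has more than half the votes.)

Round 1: Vikram 12, Maya 0, Priya 18, Alice 5, Carla 18. Maya eliminated.
Round 2: Vikram 12, Priya 18, Alice 5, Carla 18. Alice eliminated.
Round 3: Vikram 12, Priya 23, Carla 18. Vikram eliminated.
Round 4: Priya 35, Carla 18. Priya has a majority (≥27).

Priya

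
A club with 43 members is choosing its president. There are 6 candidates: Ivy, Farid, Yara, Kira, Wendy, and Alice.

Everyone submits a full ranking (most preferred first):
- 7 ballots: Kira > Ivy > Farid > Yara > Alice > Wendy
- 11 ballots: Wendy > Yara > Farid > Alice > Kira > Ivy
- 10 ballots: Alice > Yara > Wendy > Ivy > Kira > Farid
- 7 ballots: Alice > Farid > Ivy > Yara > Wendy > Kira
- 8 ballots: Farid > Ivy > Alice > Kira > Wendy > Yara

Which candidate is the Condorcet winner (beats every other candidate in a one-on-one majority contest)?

Farid

Farid vs Ivy: 26–17
Farid vs Yara: 22–21
Farid vs Kira: 26–17
Farid vs Wendy: 22–21
Farid vs Alice: 26–17
Farid beats every other candidate.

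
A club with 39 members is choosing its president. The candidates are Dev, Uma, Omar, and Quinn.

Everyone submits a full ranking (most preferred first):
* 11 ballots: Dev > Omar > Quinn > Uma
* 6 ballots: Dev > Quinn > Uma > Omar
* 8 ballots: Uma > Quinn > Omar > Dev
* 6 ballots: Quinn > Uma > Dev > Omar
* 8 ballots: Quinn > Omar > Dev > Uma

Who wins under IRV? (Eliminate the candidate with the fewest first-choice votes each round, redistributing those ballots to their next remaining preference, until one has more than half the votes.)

Round 1: Dev 17, Uma 8, Omar 0, Quinn 14. Omar eliminated.
Round 2: Dev 17, Uma 8, Quinn 14. Uma eliminated.
Round 3: Dev 17, Quinn 22. Quinn has a majority (≥20).

Quinn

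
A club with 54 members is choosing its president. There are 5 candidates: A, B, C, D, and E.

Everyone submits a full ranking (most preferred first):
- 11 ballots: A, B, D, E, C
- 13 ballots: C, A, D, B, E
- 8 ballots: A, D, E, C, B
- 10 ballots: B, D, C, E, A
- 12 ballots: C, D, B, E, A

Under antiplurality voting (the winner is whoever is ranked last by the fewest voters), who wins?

Last-place votes: A 22, B 8, C 11, D 0, E 13.

D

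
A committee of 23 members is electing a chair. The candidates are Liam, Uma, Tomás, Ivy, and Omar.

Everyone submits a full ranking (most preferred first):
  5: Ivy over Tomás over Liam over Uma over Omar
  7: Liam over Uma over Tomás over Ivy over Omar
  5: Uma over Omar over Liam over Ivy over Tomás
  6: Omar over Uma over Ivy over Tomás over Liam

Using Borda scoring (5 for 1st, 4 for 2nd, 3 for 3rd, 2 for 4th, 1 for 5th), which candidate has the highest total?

Liam: 5×3 + 7×5 + 5×3 + 6×1 = 71
Uma: 5×2 + 7×4 + 5×5 + 6×4 = 87
Tomás: 5×4 + 7×3 + 5×1 + 6×2 = 58
Ivy: 5×5 + 7×2 + 5×2 + 6×3 = 67
Omar: 5×1 + 7×1 + 5×4 + 6×5 = 62

Uma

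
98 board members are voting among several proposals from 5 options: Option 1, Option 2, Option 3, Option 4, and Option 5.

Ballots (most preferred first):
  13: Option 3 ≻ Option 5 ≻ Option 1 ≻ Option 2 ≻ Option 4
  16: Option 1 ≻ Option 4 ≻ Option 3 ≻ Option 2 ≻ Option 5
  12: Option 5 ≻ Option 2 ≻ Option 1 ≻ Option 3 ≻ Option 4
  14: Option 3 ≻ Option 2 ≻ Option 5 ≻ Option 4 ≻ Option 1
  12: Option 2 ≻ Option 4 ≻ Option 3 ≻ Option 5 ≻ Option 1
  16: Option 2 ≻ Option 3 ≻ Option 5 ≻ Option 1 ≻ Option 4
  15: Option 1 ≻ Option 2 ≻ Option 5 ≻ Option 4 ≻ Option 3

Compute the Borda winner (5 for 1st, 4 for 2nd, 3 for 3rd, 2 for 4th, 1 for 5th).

Option 1: 13×3 + 16×5 + 12×3 + 14×1 + 12×1 + 16×2 + 15×5 = 288
Option 2: 13×2 + 16×2 + 12×4 + 14×4 + 12×5 + 16×5 + 15×4 = 362
Option 3: 13×5 + 16×3 + 12×2 + 14×5 + 12×3 + 16×4 + 15×1 = 322
Option 4: 13×1 + 16×4 + 12×1 + 14×2 + 12×4 + 16×1 + 15×2 = 211
Option 5: 13×4 + 16×1 + 12×5 + 14×3 + 12×2 + 16×3 + 15×3 = 287

Option 2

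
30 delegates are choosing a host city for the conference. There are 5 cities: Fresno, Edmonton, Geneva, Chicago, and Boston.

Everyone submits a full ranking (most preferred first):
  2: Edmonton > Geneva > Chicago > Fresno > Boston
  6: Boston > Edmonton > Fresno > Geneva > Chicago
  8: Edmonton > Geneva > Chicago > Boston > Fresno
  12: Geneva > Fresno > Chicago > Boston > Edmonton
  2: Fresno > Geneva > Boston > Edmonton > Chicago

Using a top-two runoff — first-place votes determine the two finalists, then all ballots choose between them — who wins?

Edmonton

Round 1 first-place votes: Fresno 2, Edmonton 10, Geneva 12, Chicago 0, Boston 6. Geneva and Edmonton advance.
Runoff: Geneva is ranked above Edmonton on 14 ballots, Edmonton above Geneva on 16.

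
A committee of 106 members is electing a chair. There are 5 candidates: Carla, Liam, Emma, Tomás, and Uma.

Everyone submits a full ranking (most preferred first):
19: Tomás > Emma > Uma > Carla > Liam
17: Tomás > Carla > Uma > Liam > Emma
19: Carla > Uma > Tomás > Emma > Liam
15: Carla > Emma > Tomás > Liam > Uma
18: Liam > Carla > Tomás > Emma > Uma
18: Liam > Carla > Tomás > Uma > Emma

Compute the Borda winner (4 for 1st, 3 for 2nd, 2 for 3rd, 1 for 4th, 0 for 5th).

Carla

Carla: 19×1 + 17×3 + 19×4 + 15×4 + 18×3 + 18×3 = 314
Liam: 19×0 + 17×1 + 19×0 + 15×1 + 18×4 + 18×4 = 176
Emma: 19×3 + 17×0 + 19×1 + 15×3 + 18×1 + 18×0 = 139
Tomás: 19×4 + 17×4 + 19×2 + 15×2 + 18×2 + 18×2 = 284
Uma: 19×2 + 17×2 + 19×3 + 15×0 + 18×0 + 18×1 = 147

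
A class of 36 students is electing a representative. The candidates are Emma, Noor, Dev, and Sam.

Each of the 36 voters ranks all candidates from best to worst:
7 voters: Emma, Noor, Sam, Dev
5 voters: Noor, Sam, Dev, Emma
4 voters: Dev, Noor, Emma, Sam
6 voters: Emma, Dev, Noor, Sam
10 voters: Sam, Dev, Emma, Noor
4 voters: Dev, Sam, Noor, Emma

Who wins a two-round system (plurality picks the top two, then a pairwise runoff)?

Sam

Round 1 first-place votes: Emma 13, Noor 5, Dev 8, Sam 10. Emma and Sam advance.
Runoff: Emma is ranked above Sam on 17 ballots, Sam above Emma on 19.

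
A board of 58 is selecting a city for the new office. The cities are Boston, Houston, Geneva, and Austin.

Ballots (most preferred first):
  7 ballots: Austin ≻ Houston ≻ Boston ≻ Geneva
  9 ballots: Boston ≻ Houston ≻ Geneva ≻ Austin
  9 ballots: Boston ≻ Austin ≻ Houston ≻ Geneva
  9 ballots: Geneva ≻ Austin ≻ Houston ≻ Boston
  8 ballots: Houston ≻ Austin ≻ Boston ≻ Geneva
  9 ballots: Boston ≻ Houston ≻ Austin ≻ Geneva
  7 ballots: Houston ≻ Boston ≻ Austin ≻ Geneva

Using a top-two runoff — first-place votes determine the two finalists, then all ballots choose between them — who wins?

Houston

Round 1 first-place votes: Boston 27, Houston 15, Geneva 9, Austin 7. Boston and Houston advance.
Runoff: Boston is ranked above Houston on 27 ballots, Houston above Boston on 31.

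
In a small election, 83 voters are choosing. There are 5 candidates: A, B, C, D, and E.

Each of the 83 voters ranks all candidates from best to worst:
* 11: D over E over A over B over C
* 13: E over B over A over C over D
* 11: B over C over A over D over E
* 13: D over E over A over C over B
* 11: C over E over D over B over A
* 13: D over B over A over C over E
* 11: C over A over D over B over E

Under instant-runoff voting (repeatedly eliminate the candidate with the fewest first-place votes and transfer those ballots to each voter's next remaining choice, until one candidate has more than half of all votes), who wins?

C

Round 1: A 0, B 11, C 22, D 37, E 13. A eliminated.
Round 2: B 11, C 22, D 37, E 13. B eliminated.
Round 3: C 33, D 37, E 13. E eliminated.
Round 4: C 46, D 37. C has a majority (≥42).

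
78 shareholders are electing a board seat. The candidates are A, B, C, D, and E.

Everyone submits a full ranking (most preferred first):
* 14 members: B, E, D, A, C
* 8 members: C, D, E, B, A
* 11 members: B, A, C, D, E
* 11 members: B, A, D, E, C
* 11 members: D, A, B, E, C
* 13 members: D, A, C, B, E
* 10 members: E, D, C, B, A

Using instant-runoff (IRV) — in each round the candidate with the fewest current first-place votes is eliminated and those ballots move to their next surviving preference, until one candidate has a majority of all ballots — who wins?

Round 1: A 0, B 36, C 8, D 24, E 10. A eliminated.
Round 2: B 36, C 8, D 24, E 10. C eliminated.
Round 3: B 36, D 32, E 10. E eliminated.
Round 4: B 36, D 42. D has a majority (≥40).

D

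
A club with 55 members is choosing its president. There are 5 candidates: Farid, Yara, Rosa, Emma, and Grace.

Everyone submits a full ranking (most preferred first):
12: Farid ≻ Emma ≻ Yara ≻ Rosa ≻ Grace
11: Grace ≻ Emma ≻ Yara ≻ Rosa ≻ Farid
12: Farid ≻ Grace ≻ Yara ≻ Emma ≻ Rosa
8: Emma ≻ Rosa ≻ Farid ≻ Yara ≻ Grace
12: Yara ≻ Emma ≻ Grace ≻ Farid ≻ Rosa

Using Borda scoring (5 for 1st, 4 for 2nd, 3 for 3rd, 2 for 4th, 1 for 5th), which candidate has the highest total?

Farid: 12×5 + 11×1 + 12×5 + 8×3 + 12×2 = 179
Yara: 12×3 + 11×3 + 12×3 + 8×2 + 12×5 = 181
Rosa: 12×2 + 11×2 + 12×1 + 8×4 + 12×1 = 102
Emma: 12×4 + 11×4 + 12×2 + 8×5 + 12×4 = 204
Grace: 12×1 + 11×5 + 12×4 + 8×1 + 12×3 = 159

Emma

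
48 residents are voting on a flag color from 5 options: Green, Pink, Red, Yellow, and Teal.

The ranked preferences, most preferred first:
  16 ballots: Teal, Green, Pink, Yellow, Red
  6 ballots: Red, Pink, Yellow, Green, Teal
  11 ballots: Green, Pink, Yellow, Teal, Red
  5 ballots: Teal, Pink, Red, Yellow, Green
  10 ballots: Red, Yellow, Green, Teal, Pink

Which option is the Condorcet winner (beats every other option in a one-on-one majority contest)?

Green vs Pink: 37–11
Green vs Red: 27–21
Green vs Yellow: 27–21
Green vs Teal: 27–21
Green beats every other option.

Green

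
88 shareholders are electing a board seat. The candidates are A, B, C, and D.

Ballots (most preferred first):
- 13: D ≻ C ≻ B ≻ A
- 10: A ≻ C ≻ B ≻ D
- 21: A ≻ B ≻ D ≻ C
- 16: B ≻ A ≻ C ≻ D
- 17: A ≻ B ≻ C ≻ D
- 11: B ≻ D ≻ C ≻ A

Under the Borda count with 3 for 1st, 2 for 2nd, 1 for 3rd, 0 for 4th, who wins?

A: 13×0 + 10×3 + 21×3 + 16×2 + 17×3 + 11×0 = 176
B: 13×1 + 10×1 + 21×2 + 16×3 + 17×2 + 11×3 = 180
C: 13×2 + 10×2 + 21×0 + 16×1 + 17×1 + 11×1 = 90
D: 13×3 + 10×0 + 21×1 + 16×0 + 17×0 + 11×2 = 82

B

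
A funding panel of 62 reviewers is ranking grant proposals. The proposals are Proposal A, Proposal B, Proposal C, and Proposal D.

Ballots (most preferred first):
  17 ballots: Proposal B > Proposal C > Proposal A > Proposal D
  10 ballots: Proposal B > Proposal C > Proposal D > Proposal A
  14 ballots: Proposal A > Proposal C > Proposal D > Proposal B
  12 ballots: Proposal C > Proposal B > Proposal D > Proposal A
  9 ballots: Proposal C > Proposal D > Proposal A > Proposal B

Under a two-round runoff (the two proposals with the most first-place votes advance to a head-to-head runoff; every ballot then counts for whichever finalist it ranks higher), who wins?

Round 1 first-place votes: Proposal A 14, Proposal B 27, Proposal C 21, Proposal D 0. Proposal B and Proposal C advance.
Runoff: Proposal B is ranked above Proposal C on 27 ballots, Proposal C above Proposal B on 35.

Proposal C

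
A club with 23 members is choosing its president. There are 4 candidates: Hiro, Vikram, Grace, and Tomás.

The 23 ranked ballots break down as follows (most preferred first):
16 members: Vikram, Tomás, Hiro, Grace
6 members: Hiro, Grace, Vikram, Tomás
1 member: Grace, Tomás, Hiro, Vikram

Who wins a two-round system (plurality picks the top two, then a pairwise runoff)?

Round 1 first-place votes: Hiro 6, Vikram 16, Grace 1, Tomás 0. Vikram and Hiro advance.
Runoff: Vikram is ranked above Hiro on 16 ballots, Hiro above Vikram on 7.

Vikram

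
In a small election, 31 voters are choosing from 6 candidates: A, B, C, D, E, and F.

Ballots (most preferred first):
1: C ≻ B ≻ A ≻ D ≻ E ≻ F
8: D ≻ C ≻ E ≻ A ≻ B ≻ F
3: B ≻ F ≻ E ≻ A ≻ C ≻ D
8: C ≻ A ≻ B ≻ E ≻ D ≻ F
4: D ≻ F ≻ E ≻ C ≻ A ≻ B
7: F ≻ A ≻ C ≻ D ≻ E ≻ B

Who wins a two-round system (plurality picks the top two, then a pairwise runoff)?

Round 1 first-place votes: A 0, B 3, C 9, D 12, E 0, F 7. D and C advance.
Runoff: D is ranked above C on 12 ballots, C above D on 19.

C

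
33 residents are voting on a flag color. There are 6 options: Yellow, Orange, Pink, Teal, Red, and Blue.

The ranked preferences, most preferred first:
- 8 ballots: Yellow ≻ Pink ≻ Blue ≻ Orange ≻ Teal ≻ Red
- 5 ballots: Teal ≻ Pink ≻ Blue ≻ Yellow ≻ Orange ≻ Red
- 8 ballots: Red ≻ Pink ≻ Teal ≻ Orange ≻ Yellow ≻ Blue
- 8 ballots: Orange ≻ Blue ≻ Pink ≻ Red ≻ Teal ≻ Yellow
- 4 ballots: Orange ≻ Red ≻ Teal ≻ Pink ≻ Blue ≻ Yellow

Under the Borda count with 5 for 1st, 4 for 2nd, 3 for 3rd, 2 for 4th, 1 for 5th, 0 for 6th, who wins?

Pink

Yellow: 8×5 + 5×2 + 8×1 + 8×0 + 4×0 = 58
Orange: 8×2 + 5×1 + 8×2 + 8×5 + 4×5 = 97
Pink: 8×4 + 5×4 + 8×4 + 8×3 + 4×2 = 116
Teal: 8×1 + 5×5 + 8×3 + 8×1 + 4×3 = 77
Red: 8×0 + 5×0 + 8×5 + 8×2 + 4×4 = 72
Blue: 8×3 + 5×3 + 8×0 + 8×4 + 4×1 = 75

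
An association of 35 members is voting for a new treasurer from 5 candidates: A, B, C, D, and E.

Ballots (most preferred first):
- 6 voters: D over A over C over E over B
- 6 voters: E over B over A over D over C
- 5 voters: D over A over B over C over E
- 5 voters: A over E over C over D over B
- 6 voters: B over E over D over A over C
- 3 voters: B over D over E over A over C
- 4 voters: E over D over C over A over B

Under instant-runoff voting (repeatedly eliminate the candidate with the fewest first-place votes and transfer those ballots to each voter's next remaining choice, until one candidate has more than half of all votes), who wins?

Round 1: A 5, B 9, C 0, D 11, E 10. C eliminated.
Round 2: A 5, B 9, D 11, E 10. A eliminated.
Round 3: B 9, D 11, E 15. B eliminated.
Round 4: D 14, E 21. E has a majority (≥18).

E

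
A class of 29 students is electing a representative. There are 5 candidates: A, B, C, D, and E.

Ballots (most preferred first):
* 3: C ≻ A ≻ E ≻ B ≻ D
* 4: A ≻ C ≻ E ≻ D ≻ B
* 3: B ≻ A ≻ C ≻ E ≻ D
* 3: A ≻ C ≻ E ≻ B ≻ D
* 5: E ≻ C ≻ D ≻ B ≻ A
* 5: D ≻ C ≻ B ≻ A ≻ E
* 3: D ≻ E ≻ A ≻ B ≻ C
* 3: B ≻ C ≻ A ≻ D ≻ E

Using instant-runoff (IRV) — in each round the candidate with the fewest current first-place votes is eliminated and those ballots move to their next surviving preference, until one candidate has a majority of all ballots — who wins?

Round 1: A 7, B 6, C 3, D 8, E 5. C eliminated.
Round 2: A 10, B 6, D 8, E 5. E eliminated.
Round 3: A 10, B 6, D 13. B eliminated.
Round 4: A 16, D 13. A has a majority (≥15).

A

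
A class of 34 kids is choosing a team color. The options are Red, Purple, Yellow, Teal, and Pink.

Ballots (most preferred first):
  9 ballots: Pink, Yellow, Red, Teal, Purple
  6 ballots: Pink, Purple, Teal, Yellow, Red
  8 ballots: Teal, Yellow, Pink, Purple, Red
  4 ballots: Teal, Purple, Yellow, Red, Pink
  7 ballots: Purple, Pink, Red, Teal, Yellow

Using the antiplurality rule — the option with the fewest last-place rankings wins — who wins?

Teal

Last-place votes: Red 14, Purple 9, Yellow 7, Teal 0, Pink 4.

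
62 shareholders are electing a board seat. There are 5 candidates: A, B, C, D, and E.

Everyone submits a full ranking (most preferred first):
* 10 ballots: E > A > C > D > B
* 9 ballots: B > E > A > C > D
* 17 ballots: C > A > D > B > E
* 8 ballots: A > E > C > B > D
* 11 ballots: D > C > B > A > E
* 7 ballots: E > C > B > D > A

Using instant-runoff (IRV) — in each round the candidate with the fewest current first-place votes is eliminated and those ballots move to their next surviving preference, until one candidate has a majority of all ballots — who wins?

Round 1: A 8, B 9, C 17, D 11, E 17. A eliminated.
Round 2: B 9, C 17, D 11, E 25. B eliminated.
Round 3: C 17, D 11, E 34. E has a majority (≥32).

E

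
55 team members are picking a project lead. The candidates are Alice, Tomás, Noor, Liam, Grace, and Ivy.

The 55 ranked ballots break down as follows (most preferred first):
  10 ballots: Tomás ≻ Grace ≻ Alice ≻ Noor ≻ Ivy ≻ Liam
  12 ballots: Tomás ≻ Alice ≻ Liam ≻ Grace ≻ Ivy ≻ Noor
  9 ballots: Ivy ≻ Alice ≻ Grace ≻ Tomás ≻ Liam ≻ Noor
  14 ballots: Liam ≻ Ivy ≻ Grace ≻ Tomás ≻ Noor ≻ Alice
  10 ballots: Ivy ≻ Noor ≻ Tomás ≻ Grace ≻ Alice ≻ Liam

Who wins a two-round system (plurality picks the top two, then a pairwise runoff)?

Ivy

Round 1 first-place votes: Alice 0, Tomás 22, Noor 0, Liam 14, Grace 0, Ivy 19. Tomás and Ivy advance.
Runoff: Tomás is ranked above Ivy on 22 ballots, Ivy above Tomás on 33.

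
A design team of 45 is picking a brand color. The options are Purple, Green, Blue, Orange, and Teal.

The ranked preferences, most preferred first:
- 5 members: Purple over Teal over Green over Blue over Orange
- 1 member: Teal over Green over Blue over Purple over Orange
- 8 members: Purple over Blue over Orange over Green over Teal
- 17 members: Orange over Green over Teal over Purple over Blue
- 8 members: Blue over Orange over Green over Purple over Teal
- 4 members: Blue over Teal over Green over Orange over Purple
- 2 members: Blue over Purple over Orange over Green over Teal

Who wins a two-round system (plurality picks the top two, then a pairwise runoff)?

Blue

Round 1 first-place votes: Purple 13, Green 0, Blue 14, Orange 17, Teal 1. Orange and Blue advance.
Runoff: Orange is ranked above Blue on 17 ballots, Blue above Orange on 28.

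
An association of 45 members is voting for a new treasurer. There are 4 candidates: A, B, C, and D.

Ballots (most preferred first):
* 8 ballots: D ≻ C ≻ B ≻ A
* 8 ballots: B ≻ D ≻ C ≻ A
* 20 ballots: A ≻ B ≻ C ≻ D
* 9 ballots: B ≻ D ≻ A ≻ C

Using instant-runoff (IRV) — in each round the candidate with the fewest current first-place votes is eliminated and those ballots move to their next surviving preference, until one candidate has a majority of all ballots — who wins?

Round 1: A 20, B 17, C 0, D 8. C eliminated.
Round 2: A 20, B 17, D 8. D eliminated.
Round 3: A 20, B 25. B has a majority (≥23).

B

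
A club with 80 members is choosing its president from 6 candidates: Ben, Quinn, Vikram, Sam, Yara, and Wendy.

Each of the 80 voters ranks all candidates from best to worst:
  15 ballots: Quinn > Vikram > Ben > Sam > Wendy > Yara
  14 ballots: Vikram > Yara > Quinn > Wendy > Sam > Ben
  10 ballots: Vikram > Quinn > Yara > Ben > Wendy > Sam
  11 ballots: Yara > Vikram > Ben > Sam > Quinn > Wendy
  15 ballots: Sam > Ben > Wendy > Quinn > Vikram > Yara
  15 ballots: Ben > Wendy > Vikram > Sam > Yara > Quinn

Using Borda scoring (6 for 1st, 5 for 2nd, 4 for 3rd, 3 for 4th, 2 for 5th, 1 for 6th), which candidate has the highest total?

Ben: 15×4 + 14×1 + 10×3 + 11×4 + 15×5 + 15×6 = 313
Quinn: 15×6 + 14×4 + 10×5 + 11×2 + 15×3 + 15×1 = 278
Vikram: 15×5 + 14×6 + 10×6 + 11×5 + 15×2 + 15×4 = 364
Sam: 15×3 + 14×2 + 10×1 + 11×3 + 15×6 + 15×3 = 251
Yara: 15×1 + 14×5 + 10×4 + 11×6 + 15×1 + 15×2 = 236
Wendy: 15×2 + 14×3 + 10×2 + 11×1 + 15×4 + 15×5 = 238

Vikram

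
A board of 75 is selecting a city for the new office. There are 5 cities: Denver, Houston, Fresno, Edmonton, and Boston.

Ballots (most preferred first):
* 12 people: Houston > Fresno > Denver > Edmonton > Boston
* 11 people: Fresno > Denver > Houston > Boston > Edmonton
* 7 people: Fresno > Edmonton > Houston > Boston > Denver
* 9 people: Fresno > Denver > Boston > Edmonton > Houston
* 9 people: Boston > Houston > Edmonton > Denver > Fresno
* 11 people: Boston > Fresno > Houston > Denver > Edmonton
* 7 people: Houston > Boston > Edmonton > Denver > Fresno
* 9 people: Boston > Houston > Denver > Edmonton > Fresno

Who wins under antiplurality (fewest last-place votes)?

Denver

Last-place votes: Denver 7, Houston 9, Fresno 25, Edmonton 22, Boston 12.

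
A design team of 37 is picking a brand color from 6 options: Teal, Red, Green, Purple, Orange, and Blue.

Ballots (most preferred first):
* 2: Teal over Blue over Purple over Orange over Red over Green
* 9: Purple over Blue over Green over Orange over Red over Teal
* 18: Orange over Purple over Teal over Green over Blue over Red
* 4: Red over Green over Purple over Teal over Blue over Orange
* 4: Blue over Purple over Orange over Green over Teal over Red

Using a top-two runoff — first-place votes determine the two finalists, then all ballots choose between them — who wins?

Purple

Round 1 first-place votes: Teal 2, Red 4, Green 0, Purple 9, Orange 18, Blue 4. Orange and Purple advance.
Runoff: Orange is ranked above Purple on 18 ballots, Purple above Orange on 19.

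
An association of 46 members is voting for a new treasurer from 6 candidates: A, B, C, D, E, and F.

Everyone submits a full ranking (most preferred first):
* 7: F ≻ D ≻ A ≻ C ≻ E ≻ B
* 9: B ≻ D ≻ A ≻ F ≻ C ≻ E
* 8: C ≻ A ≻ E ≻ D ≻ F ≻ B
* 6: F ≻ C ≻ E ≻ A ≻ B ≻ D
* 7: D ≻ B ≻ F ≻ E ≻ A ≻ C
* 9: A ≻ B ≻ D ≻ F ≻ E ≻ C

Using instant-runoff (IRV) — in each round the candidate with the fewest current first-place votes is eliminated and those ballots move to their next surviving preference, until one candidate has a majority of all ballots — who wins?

A

Round 1: A 9, B 9, C 8, D 7, E 0, F 13. E eliminated.
Round 2: A 9, B 9, C 8, D 7, F 13. D eliminated.
Round 3: A 9, B 16, C 8, F 13. C eliminated.
Round 4: A 17, B 16, F 13. F eliminated.
Round 5: A 30, B 16. A has a majority (≥24).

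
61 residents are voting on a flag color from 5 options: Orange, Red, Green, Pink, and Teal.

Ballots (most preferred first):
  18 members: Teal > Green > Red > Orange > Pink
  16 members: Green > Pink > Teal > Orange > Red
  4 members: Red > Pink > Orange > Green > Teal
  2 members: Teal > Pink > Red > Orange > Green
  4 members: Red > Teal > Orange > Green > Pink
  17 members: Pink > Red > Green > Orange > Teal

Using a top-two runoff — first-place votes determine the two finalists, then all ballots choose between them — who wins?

Round 1 first-place votes: Orange 0, Red 8, Green 16, Pink 17, Teal 20. Teal and Pink advance.
Runoff: Teal is ranked above Pink on 24 ballots, Pink above Teal on 37.

Pink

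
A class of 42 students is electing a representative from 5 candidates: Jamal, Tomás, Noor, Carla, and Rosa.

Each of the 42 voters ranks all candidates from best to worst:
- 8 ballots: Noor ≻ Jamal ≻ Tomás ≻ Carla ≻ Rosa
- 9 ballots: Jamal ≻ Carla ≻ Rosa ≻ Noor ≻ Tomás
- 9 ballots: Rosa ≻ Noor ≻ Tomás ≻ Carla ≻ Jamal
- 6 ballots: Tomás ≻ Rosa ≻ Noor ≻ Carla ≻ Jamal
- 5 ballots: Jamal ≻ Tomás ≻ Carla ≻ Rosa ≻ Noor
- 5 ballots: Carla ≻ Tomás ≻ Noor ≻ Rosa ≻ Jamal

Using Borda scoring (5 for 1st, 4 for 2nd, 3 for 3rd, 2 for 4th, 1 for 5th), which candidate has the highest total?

Noor

Jamal: 8×4 + 9×5 + 9×1 + 6×1 + 5×5 + 5×1 = 122
Tomás: 8×3 + 9×1 + 9×3 + 6×5 + 5×4 + 5×4 = 130
Noor: 8×5 + 9×2 + 9×4 + 6×3 + 5×1 + 5×3 = 132
Carla: 8×2 + 9×4 + 9×2 + 6×2 + 5×3 + 5×5 = 122
Rosa: 8×1 + 9×3 + 9×5 + 6×4 + 5×2 + 5×2 = 124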